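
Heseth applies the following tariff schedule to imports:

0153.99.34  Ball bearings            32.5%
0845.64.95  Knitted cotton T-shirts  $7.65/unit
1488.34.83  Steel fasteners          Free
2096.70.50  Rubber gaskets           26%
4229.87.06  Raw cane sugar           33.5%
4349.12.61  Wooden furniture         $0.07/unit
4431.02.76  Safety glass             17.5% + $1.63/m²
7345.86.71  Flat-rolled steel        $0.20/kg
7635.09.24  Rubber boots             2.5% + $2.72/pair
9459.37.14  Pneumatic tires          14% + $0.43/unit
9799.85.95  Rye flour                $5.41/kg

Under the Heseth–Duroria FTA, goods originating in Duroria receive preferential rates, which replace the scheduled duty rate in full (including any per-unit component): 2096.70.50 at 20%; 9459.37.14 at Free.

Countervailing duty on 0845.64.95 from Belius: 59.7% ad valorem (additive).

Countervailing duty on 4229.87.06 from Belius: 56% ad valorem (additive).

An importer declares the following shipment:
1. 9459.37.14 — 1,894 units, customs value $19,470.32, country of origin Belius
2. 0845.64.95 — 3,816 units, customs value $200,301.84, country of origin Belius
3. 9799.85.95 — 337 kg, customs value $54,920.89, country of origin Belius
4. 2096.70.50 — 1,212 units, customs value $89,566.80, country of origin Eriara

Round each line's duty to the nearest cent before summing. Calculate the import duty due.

$177,423.40

Line 1 (9459.37.14, Belius, 1,894 units, $19,470.32):
Base rate for 9459.37.14 is 14% + $0.43/unit.
9459.37.14 has an FTA preferential rate, but origin Belius is not Duroria; base rate stands.
Duty = $19,470.32 × 14% + 1,894 × $0.43 = $3,540.26.
Line 2 (0845.64.95, Belius, 3,816 units, $200,301.84):
Base rate for 0845.64.95 is $7.65/unit.
Additional duty on 0845.64.95 from Belius: +59.7% ad valorem. Applied ad valorem rate = 59.7%.
Duty = $200,301.84 × 59.7% + 3,816 × $7.65 = $148,772.60.
Line 3 (9799.85.95, Belius, 337 kg, $54,920.89):
Base rate for 9799.85.95 is $5.41/kg.
Duty = 337 × $5.41 = $1,823.17.
Line 4 (2096.70.50, Eriara, 1,212 units, $89,566.80):
Base rate for 2096.70.50 is 26%.
2096.70.50 has an FTA preferential rate, but origin Eriara is not Duroria; base rate stands.
Duty = $89,566.80 × 26% = $23,287.37.
Total = $3,540.26 + $148,772.60 + $1,823.17 + $23,287.37 = $177,423.40.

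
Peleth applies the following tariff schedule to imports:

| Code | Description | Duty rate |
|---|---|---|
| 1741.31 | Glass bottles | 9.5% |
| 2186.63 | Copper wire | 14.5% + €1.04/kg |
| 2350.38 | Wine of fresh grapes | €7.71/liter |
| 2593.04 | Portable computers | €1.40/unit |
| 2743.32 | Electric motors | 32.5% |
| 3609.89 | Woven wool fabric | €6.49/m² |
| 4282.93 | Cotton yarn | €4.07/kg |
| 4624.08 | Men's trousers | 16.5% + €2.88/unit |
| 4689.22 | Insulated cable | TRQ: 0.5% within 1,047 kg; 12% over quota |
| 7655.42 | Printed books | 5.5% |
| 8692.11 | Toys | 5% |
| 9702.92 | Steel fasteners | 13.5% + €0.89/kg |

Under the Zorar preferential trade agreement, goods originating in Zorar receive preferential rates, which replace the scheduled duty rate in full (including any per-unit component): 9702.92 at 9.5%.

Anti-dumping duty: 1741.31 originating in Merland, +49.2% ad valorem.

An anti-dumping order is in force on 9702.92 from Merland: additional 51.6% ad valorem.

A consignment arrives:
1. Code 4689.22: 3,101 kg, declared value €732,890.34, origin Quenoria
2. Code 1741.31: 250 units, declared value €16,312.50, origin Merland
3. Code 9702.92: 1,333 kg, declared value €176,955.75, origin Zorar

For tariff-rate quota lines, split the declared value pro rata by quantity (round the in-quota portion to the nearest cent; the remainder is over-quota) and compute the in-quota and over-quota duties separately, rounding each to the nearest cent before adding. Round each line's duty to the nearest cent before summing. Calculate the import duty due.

Line 1 (4689.22, Quenoria, 3,101 kg, €732,890.34):
Code 4689.22 is under a tariff-rate quota (threshold 1,047 kg). In-quota: 1,047 kg at 0.5%; over-quota: 2,054 kg at 12%.
Pro-rata value split: in-quota = €732,890.34 × 1,047/3,101 = €247,447.98; over-quota = €732,890.34 − €247,447.98 = €485,442.36.
In-quota duty = €247,447.98 × 0.5% = €1,237.24. Over-quota duty = €485,442.36 × 12% = €58,253.08.
Line duty = €1,237.24 + €58,253.08 = €59,490.32.
Line 2 (1741.31, Merland, 250 units, €16,312.50):
Base rate for 1741.31 is 9.5%.
Additional duty on 1741.31 from Merland: +49.2%. Applied ad valorem rate: 9.5% + 49.2% = 58.7%.
Duty = €16,312.50 × 58.7% = €9,575.44.
Line 3 (9702.92, Zorar, 1,333 kg, €176,955.75):
Base rate for 9702.92 is 13.5% + €0.89/kg.
Origin Zorar qualifies under the Peleth–Zorar agreement and 9702.92 is covered: preferential rate 9.5% applies instead.
The additional-duty order on 9702.92 targets Merland, not Zorar; it does not apply.
Duty = €176,955.75 × 9.5% = €16,810.80.
Total = €59,490.32 + €9,575.44 + €16,810.80 = €85,876.56.

€85,876.56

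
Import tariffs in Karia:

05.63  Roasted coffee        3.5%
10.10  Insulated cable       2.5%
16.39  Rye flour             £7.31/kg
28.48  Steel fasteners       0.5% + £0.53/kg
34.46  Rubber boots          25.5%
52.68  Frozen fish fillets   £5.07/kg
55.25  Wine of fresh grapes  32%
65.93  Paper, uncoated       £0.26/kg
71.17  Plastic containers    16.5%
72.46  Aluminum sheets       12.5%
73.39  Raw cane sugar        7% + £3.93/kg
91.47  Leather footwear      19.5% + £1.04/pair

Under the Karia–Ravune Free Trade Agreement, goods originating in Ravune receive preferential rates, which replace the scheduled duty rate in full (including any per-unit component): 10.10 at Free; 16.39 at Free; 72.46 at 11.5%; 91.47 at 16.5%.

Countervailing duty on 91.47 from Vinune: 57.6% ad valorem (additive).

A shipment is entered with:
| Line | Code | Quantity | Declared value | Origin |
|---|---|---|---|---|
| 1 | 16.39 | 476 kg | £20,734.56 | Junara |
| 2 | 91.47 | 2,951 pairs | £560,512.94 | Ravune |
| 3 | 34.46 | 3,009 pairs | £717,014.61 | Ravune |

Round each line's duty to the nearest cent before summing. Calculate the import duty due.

Line 1 (16.39, Junara, 476 kg, £20,734.56):
Base rate for 16.39 is £7.31/kg.
16.39 has an FTA preferential rate, but origin Junara is not Ravune; base rate stands.
Duty = 476 × £7.31 = £3,479.56.
Line 2 (91.47, Ravune, 2,951 pairs, £560,512.94):
Base rate for 91.47 is 19.5% + £1.04/pair.
Origin Ravune qualifies under the Karia–Ravune agreement and 91.47 is covered: preferential rate 16.5% applies instead.
The additional-duty order on 91.47 targets Vinune, not Ravune; it does not apply.
Duty = £560,512.94 × 16.5% = £92,484.64.
Line 3 (34.46, Ravune, 3,009 pairs, £717,014.61):
Base rate for 34.46 is 25.5%.
Origin Ravune is the FTA partner but 34.46 is not on the preference list; base rate stands.
Duty = £717,014.61 × 25.5% = £182,838.73.
Total = £3,479.56 + £92,484.64 + £182,838.73 = £278,802.93.

£278,802.93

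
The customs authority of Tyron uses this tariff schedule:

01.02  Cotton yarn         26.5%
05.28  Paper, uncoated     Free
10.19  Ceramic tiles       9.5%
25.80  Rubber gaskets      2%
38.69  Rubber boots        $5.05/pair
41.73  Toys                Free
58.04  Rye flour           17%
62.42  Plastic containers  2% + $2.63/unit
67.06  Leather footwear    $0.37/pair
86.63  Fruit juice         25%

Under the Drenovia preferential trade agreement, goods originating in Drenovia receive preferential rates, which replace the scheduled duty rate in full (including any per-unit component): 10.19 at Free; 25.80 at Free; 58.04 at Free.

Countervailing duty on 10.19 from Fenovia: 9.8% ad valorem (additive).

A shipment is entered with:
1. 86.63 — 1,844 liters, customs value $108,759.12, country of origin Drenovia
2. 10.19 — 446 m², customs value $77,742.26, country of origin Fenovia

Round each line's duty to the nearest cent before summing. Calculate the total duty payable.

$42,194.04

Line 1 (86.63, Drenovia, 1,844 liters, $108,759.12):
Base rate for 86.63 is 25%.
Origin Drenovia is the FTA partner but 86.63 is not on the preference list; base rate stands.
Duty = $108,759.12 × 25% = $27,189.78.
Line 2 (10.19, Fenovia, 446 m², $77,742.26):
Base rate for 10.19 is 9.5%.
10.19 has an FTA preferential rate, but origin Fenovia is not Drenovia; base rate stands.
Additional duty on 10.19 from Fenovia: +9.8%. Applied ad valorem rate: 9.5% + 9.8% = 19.3%.
Duty = $77,742.26 × 19.3% = $15,004.26.
Total = $27,189.78 + $15,004.26 = $42,194.04.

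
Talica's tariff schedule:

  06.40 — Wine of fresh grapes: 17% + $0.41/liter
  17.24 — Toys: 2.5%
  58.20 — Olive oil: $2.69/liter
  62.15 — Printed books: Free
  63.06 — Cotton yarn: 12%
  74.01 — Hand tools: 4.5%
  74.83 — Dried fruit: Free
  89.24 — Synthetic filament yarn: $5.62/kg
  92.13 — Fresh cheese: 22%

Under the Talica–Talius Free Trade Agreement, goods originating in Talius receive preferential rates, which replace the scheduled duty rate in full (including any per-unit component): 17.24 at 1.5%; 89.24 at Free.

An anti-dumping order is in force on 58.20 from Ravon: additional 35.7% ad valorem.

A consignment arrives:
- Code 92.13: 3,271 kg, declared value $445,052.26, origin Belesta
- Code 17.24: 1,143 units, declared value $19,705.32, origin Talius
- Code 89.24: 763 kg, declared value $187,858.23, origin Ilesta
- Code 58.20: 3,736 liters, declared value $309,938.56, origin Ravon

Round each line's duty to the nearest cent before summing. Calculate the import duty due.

Line 1 (92.13, Belesta, 3,271 kg, $445,052.26):
Base rate for 92.13 is 22%.
Duty = $445,052.26 × 22% = $97,911.50.
Line 2 (17.24, Talius, 1,143 units, $19,705.32):
Base rate for 17.24 is 2.5%.
Origin Talius qualifies under the Talica–Talius agreement and 17.24 is covered: preferential rate 1.5% applies instead.
Duty = $19,705.32 × 1.5% = $295.58.
Line 3 (89.24, Ilesta, 763 kg, $187,858.23):
Base rate for 89.24 is $5.62/kg.
89.24 has an FTA preferential rate, but origin Ilesta is not Talius; base rate stands.
Duty = 763 × $5.62 = $4,288.06.
Line 4 (58.20, Ravon, 3,736 liters, $309,938.56):
Base rate for 58.20 is $2.69/liter.
Additional duty on 58.20 from Ravon: +35.7% ad valorem. Applied ad valorem rate = 35.7%.
Duty = $309,938.56 × 35.7% + 3,736 × $2.69 = $120,697.91.
Total = $97,911.50 + $295.58 + $4,288.06 + $120,697.91 = $223,193.05.

$223,193.05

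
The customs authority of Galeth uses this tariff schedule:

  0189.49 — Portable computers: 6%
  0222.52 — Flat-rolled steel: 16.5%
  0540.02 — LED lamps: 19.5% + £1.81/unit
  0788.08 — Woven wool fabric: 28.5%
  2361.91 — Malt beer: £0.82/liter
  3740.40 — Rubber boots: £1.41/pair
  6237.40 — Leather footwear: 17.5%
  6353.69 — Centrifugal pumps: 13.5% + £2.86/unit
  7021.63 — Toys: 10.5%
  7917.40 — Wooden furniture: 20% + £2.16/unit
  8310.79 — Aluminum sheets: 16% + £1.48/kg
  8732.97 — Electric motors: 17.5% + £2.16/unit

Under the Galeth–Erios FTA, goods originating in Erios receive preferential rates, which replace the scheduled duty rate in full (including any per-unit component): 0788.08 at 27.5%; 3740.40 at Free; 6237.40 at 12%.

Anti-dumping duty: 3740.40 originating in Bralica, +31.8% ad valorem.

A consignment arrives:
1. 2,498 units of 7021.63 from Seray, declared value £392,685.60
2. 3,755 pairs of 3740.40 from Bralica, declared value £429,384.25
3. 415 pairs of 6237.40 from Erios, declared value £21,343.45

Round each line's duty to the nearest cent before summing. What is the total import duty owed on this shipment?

Line 1 (7021.63, Seray, 2,498 units, £392,685.60):
Base rate for 7021.63 is 10.5%.
Duty = £392,685.60 × 10.5% = £41,231.99.
Line 2 (3740.40, Bralica, 3,755 pairs, £429,384.25):
Base rate for 3740.40 is £1.41/pair.
3740.40 has an FTA preferential rate, but origin Bralica is not Erios; base rate stands.
Additional duty on 3740.40 from Bralica: +31.8% ad valorem. Applied ad valorem rate = 31.8%.
Duty = £429,384.25 × 31.8% + 3,755 × £1.41 = £141,838.74.
Line 3 (6237.40, Erios, 415 pairs, £21,343.45):
Base rate for 6237.40 is 17.5%.
Origin Erios qualifies under the Galeth–Erios agreement and 6237.40 is covered: preferential rate 12% applies instead.
Duty = £21,343.45 × 12% = £2,561.21.
Total = £41,231.99 + £141,838.74 + £2,561.21 = £185,631.94.

£185,631.94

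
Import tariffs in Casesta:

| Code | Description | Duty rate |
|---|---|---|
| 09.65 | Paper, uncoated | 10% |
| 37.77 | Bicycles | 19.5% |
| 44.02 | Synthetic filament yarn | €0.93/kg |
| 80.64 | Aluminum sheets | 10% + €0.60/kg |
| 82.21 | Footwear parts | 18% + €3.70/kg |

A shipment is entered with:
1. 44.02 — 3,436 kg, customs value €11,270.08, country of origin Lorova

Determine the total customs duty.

Line 1 (44.02, Lorova, 3,436 kg, €11,270.08):
Base rate for 44.02 is €0.93/kg.
Duty = 3,436 × €0.93 = €3,195.48.

€3,195.48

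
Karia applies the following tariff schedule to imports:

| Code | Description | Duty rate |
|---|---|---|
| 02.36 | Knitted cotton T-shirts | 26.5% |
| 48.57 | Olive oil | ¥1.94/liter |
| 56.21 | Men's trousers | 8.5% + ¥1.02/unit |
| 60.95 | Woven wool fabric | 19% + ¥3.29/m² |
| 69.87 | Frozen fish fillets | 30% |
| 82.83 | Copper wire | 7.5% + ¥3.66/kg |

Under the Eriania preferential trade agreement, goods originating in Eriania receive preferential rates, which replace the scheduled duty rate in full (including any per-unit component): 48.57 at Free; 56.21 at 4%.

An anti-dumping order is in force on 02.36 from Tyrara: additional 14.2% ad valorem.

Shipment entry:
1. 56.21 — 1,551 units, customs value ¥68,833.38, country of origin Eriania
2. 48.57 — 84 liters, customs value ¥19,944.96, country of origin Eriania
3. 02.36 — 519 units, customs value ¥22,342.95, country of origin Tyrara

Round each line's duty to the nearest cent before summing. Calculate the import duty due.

Line 1 (56.21, Eriania, 1,551 units, ¥68,833.38):
Base rate for 56.21 is 8.5% + ¥1.02/unit.
Origin Eriania qualifies under the Karia–Eriania agreement and 56.21 is covered: preferential rate 4% applies instead.
Duty = ¥68,833.38 × 4% = ¥2,753.34.
Line 2 (48.57, Eriania, 84 liters, ¥19,944.96):
Base rate for 48.57 is ¥1.94/liter.
Origin Eriania qualifies under the Karia–Eriania agreement and 48.57 is covered: preferential rate Free applies instead.
Duty = ¥19,944.96 × 0% = ¥0.00.
Line 3 (02.36, Tyrara, 519 units, ¥22,342.95):
Base rate for 02.36 is 26.5%.
Additional duty on 02.36 from Tyrara: +14.2%. Applied ad valorem rate: 26.5% + 14.2% = 40.7%.
Duty = ¥22,342.95 × 40.7% = ¥9,093.58.
Total = ¥2,753.34 + ¥0.00 + ¥9,093.58 = ¥11,846.92.

¥11,846.92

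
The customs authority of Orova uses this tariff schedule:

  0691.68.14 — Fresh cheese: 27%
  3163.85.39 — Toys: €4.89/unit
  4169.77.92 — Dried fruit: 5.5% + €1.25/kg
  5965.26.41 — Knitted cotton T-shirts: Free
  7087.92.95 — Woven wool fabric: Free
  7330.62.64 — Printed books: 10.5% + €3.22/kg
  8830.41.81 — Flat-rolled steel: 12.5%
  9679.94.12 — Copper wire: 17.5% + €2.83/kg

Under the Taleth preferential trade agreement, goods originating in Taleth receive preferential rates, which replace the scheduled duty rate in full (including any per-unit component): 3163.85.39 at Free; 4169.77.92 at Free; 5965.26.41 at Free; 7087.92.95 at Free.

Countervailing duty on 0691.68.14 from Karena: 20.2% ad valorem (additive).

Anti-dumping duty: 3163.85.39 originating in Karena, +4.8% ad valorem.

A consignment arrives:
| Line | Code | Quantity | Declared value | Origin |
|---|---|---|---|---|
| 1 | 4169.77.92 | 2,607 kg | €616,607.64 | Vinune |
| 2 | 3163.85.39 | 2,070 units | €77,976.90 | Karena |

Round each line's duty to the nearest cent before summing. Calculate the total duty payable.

Line 1 (4169.77.92, Vinune, 2,607 kg, €616,607.64):
Base rate for 4169.77.92 is 5.5% + €1.25/kg.
4169.77.92 has an FTA preferential rate, but origin Vinune is not Taleth; base rate stands.
Duty = €616,607.64 × 5.5% + 2,607 × €1.25 = €37,172.17.
Line 2 (3163.85.39, Karena, 2,070 units, €77,976.90):
Base rate for 3163.85.39 is €4.89/unit.
3163.85.39 has an FTA preferential rate, but origin Karena is not Taleth; base rate stands.
Additional duty on 3163.85.39 from Karena: +4.8% ad valorem. Applied ad valorem rate = 4.8%.
Duty = €77,976.90 × 4.8% + 2,070 × €4.89 = €13,865.19.
Total = €37,172.17 + €13,865.19 = €51,037.36.

€51,037.36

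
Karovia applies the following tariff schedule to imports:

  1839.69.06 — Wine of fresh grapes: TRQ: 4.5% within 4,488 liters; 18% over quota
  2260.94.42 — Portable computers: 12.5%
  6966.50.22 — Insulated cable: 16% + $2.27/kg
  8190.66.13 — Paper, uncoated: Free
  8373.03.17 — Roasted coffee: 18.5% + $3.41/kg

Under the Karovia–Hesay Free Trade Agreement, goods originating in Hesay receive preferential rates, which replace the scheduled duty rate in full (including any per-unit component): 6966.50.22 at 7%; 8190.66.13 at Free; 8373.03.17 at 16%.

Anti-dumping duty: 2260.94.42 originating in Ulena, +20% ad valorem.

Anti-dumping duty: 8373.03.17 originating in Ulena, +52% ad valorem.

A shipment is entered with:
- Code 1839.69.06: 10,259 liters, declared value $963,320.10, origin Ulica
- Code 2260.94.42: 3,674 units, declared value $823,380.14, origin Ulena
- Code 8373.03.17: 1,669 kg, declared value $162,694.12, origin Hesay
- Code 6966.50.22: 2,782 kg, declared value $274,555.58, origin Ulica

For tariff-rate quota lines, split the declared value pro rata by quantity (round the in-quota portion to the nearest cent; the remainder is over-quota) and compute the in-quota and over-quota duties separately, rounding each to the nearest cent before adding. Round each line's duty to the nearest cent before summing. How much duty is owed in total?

$460,379.12

Line 1 (1839.69.06, Ulica, 10,259 liters, $963,320.10):
Code 1839.69.06 is under a tariff-rate quota (threshold 4,488 liters). In-quota: 4,488 liters at 4.5%; over-quota: 5,771 liters at 18%.
Pro-rata value split: in-quota = $963,320.10 × 4,488/10,259 = $421,423.20; over-quota = $963,320.10 − $421,423.20 = $541,896.90.
In-quota duty = $421,423.20 × 4.5% = $18,964.04. Over-quota duty = $541,896.90 × 18% = $97,541.44.
Line duty = $18,964.04 + $97,541.44 = $116,505.48.
Line 2 (2260.94.42, Ulena, 3,674 units, $823,380.14):
Base rate for 2260.94.42 is 12.5%.
Additional duty on 2260.94.42 from Ulena: +20%. Applied ad valorem rate: 12.5% + 20% = 32.5%.
Duty = $823,380.14 × 32.5% = $267,598.55.
Line 3 (8373.03.17, Hesay, 1,669 kg, $162,694.12):
Base rate for 8373.03.17 is 18.5% + $3.41/kg.
Origin Hesay qualifies under the Karovia–Hesay agreement and 8373.03.17 is covered: preferential rate 16% applies instead.
The additional-duty order on 8373.03.17 targets Ulena, not Hesay; it does not apply.
Duty = $162,694.12 × 16% = $26,031.06.
Line 4 (6966.50.22, Ulica, 2,782 kg, $274,555.58):
Base rate for 6966.50.22 is 16% + $2.27/kg.
6966.50.22 has an FTA preferential rate, but origin Ulica is not Hesay; base rate stands.
Duty = $274,555.58 × 16% + 2,782 × $2.27 = $50,244.03.
Total = $116,505.48 + $267,598.55 + $26,031.06 + $50,244.03 = $460,379.12.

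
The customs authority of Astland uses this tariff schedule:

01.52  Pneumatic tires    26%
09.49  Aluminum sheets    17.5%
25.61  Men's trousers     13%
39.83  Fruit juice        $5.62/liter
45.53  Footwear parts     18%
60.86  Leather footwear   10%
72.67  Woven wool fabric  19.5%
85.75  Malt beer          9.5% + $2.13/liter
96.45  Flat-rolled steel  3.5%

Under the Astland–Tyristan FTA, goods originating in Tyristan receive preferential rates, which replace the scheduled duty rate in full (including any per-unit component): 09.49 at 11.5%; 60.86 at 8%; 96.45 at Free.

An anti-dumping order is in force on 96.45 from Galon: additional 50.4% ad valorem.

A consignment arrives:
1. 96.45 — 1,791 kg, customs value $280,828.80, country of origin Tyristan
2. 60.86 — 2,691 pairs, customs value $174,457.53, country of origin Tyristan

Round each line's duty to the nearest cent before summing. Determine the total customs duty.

Line 1 (96.45, Tyristan, 1,791 kg, $280,828.80):
Base rate for 96.45 is 3.5%.
Origin Tyristan qualifies under the Astland–Tyristan agreement and 96.45 is covered: preferential rate Free applies instead.
The additional-duty order on 96.45 targets Galon, not Tyristan; it does not apply.
Duty = $280,828.80 × 0% = $0.00.
Line 2 (60.86, Tyristan, 2,691 pairs, $174,457.53):
Base rate for 60.86 is 10%.
Origin Tyristan qualifies under the Astland–Tyristan agreement and 60.86 is covered: preferential rate 8% applies instead.
Duty = $174,457.53 × 8% = $13,956.60.
Total = $0.00 + $13,956.60 = $13,956.60.

$13,956.60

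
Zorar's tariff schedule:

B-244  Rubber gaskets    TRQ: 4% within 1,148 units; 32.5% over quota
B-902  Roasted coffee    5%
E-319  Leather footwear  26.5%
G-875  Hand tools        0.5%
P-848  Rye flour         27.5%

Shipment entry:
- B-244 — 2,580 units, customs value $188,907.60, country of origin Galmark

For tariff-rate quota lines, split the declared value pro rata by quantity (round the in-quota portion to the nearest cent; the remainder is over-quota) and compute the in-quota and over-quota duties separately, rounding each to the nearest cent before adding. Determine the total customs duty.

Line 1 (B-244, Galmark, 2,580 units, $188,907.60):
Code B-244 is under a tariff-rate quota (threshold 1,148 units). In-quota: 1,148 units at 4%; over-quota: 1,432 units at 32.5%.
Pro-rata value split: in-quota = $188,907.60 × 1,148/2,580 = $84,056.56; over-quota = $188,907.60 − $84,056.56 = $104,851.04.
In-quota duty = $84,056.56 × 4% = $3,362.26. Over-quota duty = $104,851.04 × 32.5% = $34,076.59.
Line duty = $3,362.26 + $34,076.59 = $37,438.85.

$37,438.85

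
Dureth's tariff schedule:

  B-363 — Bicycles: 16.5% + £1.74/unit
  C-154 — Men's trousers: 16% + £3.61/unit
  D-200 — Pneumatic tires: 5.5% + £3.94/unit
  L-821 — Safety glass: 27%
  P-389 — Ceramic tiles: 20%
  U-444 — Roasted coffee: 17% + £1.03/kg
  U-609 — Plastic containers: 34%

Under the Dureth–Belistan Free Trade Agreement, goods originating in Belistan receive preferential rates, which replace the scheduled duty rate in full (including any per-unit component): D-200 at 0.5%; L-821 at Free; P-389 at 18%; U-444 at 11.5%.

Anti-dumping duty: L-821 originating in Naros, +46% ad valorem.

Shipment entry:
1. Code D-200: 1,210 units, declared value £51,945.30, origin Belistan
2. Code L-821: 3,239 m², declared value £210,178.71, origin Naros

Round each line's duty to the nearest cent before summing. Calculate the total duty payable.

£153,690.19

Line 1 (D-200, Belistan, 1,210 units, £51,945.30):
Base rate for D-200 is 5.5% + £3.94/unit.
Origin Belistan qualifies under the Dureth–Belistan agreement and D-200 is covered: preferential rate 0.5% applies instead.
Duty = £51,945.30 × 0.5% = £259.73.
Line 2 (L-821, Naros, 3,239 m², £210,178.71):
Base rate for L-821 is 27%.
L-821 has an FTA preferential rate, but origin Naros is not Belistan; base rate stands.
Additional duty on L-821 from Naros: +46%. Applied ad valorem rate: 27% + 46% = 73%.
Duty = £210,178.71 × 73% = £153,430.46.
Total = £259.73 + £153,430.46 = £153,690.19.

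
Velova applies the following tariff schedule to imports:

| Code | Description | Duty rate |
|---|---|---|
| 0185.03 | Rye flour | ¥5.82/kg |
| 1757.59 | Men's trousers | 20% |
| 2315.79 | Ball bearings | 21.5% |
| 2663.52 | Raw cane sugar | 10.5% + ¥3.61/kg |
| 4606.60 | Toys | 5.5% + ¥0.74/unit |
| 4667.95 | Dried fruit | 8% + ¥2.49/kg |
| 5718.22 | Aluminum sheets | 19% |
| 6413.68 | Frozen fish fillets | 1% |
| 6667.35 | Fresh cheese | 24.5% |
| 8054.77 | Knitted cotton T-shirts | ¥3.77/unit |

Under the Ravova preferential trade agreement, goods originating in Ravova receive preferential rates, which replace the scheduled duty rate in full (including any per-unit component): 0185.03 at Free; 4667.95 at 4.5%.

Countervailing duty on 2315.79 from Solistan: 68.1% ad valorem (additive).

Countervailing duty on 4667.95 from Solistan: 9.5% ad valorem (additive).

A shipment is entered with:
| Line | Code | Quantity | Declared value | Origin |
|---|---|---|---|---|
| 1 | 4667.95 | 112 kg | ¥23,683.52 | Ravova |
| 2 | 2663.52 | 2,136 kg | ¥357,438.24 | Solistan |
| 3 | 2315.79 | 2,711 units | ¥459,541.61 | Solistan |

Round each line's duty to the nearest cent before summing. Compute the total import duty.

¥458,057.02

Line 1 (4667.95, Ravova, 112 kg, ¥23,683.52):
Base rate for 4667.95 is 8% + ¥2.49/kg.
Origin Ravova qualifies under the Velova–Ravova agreement and 4667.95 is covered: preferential rate 4.5% applies instead.
The additional-duty order on 4667.95 targets Solistan, not Ravova; it does not apply.
Duty = ¥23,683.52 × 4.5% = ¥1,065.76.
Line 2 (2663.52, Solistan, 2,136 kg, ¥357,438.24):
Base rate for 2663.52 is 10.5% + ¥3.61/kg.
Duty = ¥357,438.24 × 10.5% + 2,136 × ¥3.61 = ¥45,241.98.
Line 3 (2315.79, Solistan, 2,711 units, ¥459,541.61):
Base rate for 2315.79 is 21.5%.
Additional duty on 2315.79 from Solistan: +68.1%. Applied ad valorem rate: 21.5% + 68.1% = 89.6%.
Duty = ¥459,541.61 × 89.6% = ¥411,749.28.
Total = ¥1,065.76 + ¥45,241.98 + ¥411,749.28 = ¥458,057.02.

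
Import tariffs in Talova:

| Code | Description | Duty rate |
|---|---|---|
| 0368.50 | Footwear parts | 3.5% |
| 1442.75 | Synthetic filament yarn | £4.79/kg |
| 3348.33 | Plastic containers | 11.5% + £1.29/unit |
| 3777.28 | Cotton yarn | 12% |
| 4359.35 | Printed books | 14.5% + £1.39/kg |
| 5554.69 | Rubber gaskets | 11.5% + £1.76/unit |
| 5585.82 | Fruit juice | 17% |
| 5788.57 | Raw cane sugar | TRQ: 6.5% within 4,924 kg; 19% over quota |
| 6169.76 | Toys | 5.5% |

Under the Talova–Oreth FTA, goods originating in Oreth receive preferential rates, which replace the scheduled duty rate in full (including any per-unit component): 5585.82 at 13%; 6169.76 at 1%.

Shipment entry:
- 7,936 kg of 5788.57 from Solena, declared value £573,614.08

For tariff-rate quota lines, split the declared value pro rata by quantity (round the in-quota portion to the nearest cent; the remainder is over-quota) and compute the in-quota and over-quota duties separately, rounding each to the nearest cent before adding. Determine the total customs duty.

Line 1 (5788.57, Solena, 7,936 kg, £573,614.08):
Code 5788.57 is under a tariff-rate quota (threshold 4,924 kg). In-quota: 4,924 kg at 6.5%; over-quota: 3,012 kg at 19%.
Pro-rata value split: in-quota = £573,614.08 × 4,924/7,936 = £355,906.72; over-quota = £573,614.08 − £355,906.72 = £217,707.36.
In-quota duty = £355,906.72 × 6.5% = £23,133.94. Over-quota duty = £217,707.36 × 19% = £41,364.40.
Line duty = £23,133.94 + £41,364.40 = £64,498.34.

£64,498.34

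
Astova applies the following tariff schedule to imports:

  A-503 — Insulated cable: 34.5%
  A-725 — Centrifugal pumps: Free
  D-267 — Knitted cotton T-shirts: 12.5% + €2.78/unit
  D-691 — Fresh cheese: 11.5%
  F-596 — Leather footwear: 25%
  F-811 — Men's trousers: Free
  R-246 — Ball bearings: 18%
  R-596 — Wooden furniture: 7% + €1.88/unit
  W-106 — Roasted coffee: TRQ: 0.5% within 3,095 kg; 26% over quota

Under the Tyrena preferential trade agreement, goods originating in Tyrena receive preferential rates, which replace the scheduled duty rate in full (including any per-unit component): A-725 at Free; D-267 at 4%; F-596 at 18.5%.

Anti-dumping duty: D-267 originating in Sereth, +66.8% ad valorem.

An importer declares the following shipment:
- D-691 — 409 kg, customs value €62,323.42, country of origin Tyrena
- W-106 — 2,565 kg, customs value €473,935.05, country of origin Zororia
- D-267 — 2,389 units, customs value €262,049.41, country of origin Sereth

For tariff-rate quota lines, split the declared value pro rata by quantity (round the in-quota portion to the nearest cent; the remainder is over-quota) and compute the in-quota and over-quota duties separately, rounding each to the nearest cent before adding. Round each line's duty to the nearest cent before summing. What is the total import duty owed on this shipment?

€223,983.47

Line 1 (D-691, Tyrena, 409 kg, €62,323.42):
Base rate for D-691 is 11.5%.
Origin Tyrena is the FTA partner but D-691 is not on the preference list; base rate stands.
Duty = €62,323.42 × 11.5% = €7,167.19.
Line 2 (W-106, Zororia, 2,565 kg, €473,935.05):
Code W-106 is under a tariff-rate quota (threshold 3,095 kg). Quantity 2,565 kg is within the quota, so the in-quota rate 0.5% applies to the full value.
Duty = €473,935.05 × 0.5% = €2,369.68.
Line 3 (D-267, Sereth, 2,389 units, €262,049.41):
Base rate for D-267 is 12.5% + €2.78/unit.
D-267 has an FTA preferential rate, but origin Sereth is not Tyrena; base rate stands.
Additional duty on D-267 from Sereth: +66.8%. Applied ad valorem rate: 12.5% + 66.8% = 79.3%.
Duty = €262,049.41 × 79.3% + 2,389 × €2.78 = €214,446.60.
Total = €7,167.19 + €2,369.68 + €214,446.60 = €223,983.47.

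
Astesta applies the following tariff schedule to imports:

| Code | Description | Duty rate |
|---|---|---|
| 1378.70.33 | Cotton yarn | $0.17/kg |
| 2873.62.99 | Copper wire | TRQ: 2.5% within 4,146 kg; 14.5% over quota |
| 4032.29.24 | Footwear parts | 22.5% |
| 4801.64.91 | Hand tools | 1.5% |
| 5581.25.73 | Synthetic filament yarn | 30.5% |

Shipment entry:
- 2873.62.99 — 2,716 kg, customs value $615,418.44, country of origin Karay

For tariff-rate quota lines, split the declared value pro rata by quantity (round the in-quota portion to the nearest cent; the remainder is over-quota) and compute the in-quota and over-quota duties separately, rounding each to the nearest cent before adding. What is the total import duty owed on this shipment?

Line 1 (2873.62.99, Karay, 2,716 kg, $615,418.44):
Code 2873.62.99 is under a tariff-rate quota (threshold 4,146 kg). Quantity 2,716 kg is within the quota, so the in-quota rate 2.5% applies to the full value.
Duty = $615,418.44 × 2.5% = $15,385.46.

$15,385.46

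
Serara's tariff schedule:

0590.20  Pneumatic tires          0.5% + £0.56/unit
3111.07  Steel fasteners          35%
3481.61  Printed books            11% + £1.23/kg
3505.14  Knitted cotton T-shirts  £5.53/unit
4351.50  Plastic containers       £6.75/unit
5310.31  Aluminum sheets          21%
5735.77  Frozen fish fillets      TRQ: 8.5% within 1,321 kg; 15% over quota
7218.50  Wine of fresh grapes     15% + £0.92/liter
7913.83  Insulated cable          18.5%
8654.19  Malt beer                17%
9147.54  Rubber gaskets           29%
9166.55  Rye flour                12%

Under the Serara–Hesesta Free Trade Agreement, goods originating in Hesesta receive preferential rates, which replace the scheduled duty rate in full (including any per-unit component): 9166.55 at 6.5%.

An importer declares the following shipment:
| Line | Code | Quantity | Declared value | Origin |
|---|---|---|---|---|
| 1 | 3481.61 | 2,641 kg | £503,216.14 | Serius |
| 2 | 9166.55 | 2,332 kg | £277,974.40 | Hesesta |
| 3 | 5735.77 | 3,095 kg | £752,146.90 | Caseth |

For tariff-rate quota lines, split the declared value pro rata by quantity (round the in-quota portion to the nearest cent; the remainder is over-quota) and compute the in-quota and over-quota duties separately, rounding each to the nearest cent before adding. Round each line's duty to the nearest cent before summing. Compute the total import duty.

Line 1 (3481.61, Serius, 2,641 kg, £503,216.14):
Base rate for 3481.61 is 11% + £1.23/kg.
Duty = £503,216.14 × 11% + 2,641 × £1.23 = £58,602.21.
Line 2 (9166.55, Hesesta, 2,332 kg, £277,974.40):
Base rate for 9166.55 is 12%.
Origin Hesesta qualifies under the Serara–Hesesta agreement and 9166.55 is covered: preferential rate 6.5% applies instead.
Duty = £277,974.40 × 6.5% = £18,068.34.
Line 3 (5735.77, Caseth, 3,095 kg, £752,146.90):
Code 5735.77 is under a tariff-rate quota (threshold 1,321 kg). In-quota: 1,321 kg at 8.5%; over-quota: 1,774 kg at 15%.
Pro-rata value split: in-quota = £752,146.90 × 1,321/3,095 = £321,029.42; over-quota = £752,146.90 − £321,029.42 = £431,117.48.
In-quota duty = £321,029.42 × 8.5% = £27,287.50. Over-quota duty = £431,117.48 × 15% = £64,667.62.
Line duty = £27,287.50 + £64,667.62 = £91,955.12.
Total = £58,602.21 + £18,068.34 + £91,955.12 = £168,625.67.

£168,625.67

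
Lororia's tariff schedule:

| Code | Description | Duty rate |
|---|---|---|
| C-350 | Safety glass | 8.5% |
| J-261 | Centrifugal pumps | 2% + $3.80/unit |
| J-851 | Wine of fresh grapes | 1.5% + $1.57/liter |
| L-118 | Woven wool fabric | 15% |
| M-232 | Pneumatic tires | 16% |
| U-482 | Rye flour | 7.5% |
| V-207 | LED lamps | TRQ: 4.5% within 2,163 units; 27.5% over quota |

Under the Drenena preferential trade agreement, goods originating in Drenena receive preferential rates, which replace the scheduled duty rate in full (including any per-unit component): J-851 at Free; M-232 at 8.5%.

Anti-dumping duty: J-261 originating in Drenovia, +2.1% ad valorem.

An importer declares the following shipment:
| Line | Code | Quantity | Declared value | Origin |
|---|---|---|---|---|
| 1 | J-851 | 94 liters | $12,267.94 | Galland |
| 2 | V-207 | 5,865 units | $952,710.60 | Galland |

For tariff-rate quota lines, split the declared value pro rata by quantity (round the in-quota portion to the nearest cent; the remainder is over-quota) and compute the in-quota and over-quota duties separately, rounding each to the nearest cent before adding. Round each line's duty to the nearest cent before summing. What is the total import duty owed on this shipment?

Line 1 (J-851, Galland, 94 liters, $12,267.94):
Base rate for J-851 is 1.5% + $1.57/liter.
J-851 has an FTA preferential rate, but origin Galland is not Drenena; base rate stands.
Duty = $12,267.94 × 1.5% + 94 × $1.57 = $331.60.
Line 2 (V-207, Galland, 5,865 units, $952,710.60):
Code V-207 is under a tariff-rate quota (threshold 2,163 units). In-quota: 2,163 units at 4.5%; over-quota: 3,702 units at 27.5%.
Pro-rata value split: in-quota = $952,710.60 × 2,163/5,865 = $351,357.72; over-quota = $952,710.60 − $351,357.72 = $601,352.88.
In-quota duty = $351,357.72 × 4.5% = $15,811.10. Over-quota duty = $601,352.88 × 27.5% = $165,372.04.
Line duty = $15,811.10 + $165,372.04 = $181,183.14.
Total = $331.60 + $181,183.14 = $181,514.74.

$181,514.74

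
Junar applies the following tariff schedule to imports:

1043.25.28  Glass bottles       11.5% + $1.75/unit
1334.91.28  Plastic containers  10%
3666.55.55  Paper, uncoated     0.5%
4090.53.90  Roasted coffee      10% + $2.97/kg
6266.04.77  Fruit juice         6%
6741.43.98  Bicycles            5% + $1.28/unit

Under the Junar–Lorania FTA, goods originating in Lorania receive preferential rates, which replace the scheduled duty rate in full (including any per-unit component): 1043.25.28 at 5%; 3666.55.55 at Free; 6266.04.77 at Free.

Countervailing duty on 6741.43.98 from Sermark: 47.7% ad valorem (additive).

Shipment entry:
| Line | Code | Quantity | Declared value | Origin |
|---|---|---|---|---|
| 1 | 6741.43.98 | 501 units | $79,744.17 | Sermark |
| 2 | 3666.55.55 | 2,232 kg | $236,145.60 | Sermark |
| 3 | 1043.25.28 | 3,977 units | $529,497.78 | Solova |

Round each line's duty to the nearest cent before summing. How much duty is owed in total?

$111,699.18

Line 1 (6741.43.98, Sermark, 501 units, $79,744.17):
Base rate for 6741.43.98 is 5% + $1.28/unit.
Additional duty on 6741.43.98 from Sermark: +47.7%. Applied ad valorem rate: 5% + 47.7% = 52.7%.
Duty = $79,744.17 × 52.7% + 501 × $1.28 = $42,666.46.
Line 2 (3666.55.55, Sermark, 2,232 kg, $236,145.60):
Base rate for 3666.55.55 is 0.5%.
3666.55.55 has an FTA preferential rate, but origin Sermark is not Lorania; base rate stands.
Duty = $236,145.60 × 0.5% = $1,180.73.
Line 3 (1043.25.28, Solova, 3,977 units, $529,497.78):
Base rate for 1043.25.28 is 11.5% + $1.75/unit.
1043.25.28 has an FTA preferential rate, but origin Solova is not Lorania; base rate stands.
Duty = $529,497.78 × 11.5% + 3,977 × $1.75 = $67,851.99.
Total = $42,666.46 + $1,180.73 + $67,851.99 = $111,699.18.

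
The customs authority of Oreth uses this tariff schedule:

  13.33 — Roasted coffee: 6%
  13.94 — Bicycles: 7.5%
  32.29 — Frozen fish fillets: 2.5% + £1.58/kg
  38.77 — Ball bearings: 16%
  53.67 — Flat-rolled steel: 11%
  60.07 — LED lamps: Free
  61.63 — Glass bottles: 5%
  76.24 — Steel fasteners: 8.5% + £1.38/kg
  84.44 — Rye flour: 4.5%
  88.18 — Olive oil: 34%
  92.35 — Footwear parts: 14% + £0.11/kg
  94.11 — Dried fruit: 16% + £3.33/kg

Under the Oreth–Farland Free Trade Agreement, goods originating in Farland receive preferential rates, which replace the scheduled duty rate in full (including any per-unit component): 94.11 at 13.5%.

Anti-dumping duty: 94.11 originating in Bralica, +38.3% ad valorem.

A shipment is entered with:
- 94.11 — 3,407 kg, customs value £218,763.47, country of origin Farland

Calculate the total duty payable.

Line 1 (94.11, Farland, 3,407 kg, £218,763.47):
Base rate for 94.11 is 16% + £3.33/kg.
Origin Farland qualifies under the Oreth–Farland agreement and 94.11 is covered: preferential rate 13.5% applies instead.
The additional-duty order on 94.11 targets Bralica, not Farland; it does not apply.
Duty = £218,763.47 × 13.5% = £29,533.07.

£29,533.07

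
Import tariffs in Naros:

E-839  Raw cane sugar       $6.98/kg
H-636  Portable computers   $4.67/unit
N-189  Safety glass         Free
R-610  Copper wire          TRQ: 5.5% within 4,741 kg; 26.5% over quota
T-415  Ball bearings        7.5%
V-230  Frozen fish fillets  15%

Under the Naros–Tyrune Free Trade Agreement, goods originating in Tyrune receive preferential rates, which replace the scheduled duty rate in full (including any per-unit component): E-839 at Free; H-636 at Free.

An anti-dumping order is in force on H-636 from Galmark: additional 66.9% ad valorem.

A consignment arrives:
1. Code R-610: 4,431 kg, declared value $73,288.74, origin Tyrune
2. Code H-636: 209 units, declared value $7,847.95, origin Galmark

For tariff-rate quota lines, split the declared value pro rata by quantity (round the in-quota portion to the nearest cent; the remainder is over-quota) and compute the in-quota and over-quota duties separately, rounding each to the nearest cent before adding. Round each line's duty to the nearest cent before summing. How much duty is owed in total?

Line 1 (R-610, Tyrune, 4,431 kg, $73,288.74):
Code R-610 is under a tariff-rate quota (threshold 4,741 kg). Quantity 4,431 kg is within the quota, so the in-quota rate 5.5% applies to the full value.
Duty = $73,288.74 × 5.5% = $4,030.88.
Line 2 (H-636, Galmark, 209 units, $7,847.95):
Base rate for H-636 is $4.67/unit.
H-636 has an FTA preferential rate, but origin Galmark is not Tyrune; base rate stands.
Additional duty on H-636 from Galmark: +66.9% ad valorem. Applied ad valorem rate = 66.9%.
Duty = $7,847.95 × 66.9% + 209 × $4.67 = $6,226.31.
Total = $4,030.88 + $6,226.31 = $10,257.19.

$10,257.19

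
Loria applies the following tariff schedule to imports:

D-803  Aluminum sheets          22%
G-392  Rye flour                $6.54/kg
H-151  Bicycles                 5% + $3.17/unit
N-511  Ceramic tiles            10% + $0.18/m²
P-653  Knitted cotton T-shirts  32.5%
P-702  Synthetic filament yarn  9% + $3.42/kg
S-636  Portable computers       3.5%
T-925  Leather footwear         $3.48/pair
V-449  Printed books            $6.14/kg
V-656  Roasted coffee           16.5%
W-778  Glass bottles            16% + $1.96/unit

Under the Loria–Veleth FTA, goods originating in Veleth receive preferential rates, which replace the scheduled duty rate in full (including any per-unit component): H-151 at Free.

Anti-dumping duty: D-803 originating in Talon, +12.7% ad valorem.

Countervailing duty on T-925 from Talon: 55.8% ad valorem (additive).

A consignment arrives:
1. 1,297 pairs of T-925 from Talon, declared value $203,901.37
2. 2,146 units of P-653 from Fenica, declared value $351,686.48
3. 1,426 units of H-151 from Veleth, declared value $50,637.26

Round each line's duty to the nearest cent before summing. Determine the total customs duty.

Line 1 (T-925, Talon, 1,297 pairs, $203,901.37):
Base rate for T-925 is $3.48/pair.
Additional duty on T-925 from Talon: +55.8% ad valorem. Applied ad valorem rate = 55.8%.
Duty = $203,901.37 × 55.8% + 1,297 × $3.48 = $118,290.52.
Line 2 (P-653, Fenica, 2,146 units, $351,686.48):
Base rate for P-653 is 32.5%.
Duty = $351,686.48 × 32.5% = $114,298.11.
Line 3 (H-151, Veleth, 1,426 units, $50,637.26):
Base rate for H-151 is 5% + $3.17/unit.
Origin Veleth qualifies under the Loria–Veleth agreement and H-151 is covered: preferential rate Free applies instead.
Duty = $50,637.26 × 0% = $0.00.
Total = $118,290.52 + $114,298.11 + $0.00 = $232,588.63.

$232,588.63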